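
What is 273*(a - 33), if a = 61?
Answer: 7644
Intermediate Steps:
273*(a - 33) = 273*(61 - 33) = 273*28 = 7644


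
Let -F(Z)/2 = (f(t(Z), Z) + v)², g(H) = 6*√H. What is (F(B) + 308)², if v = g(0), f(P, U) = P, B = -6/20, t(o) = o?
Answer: 236882881/2500 ≈ 94753.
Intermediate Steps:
B = -3/10 (B = -6*1/20 = -3/10 ≈ -0.30000)
v = 0 (v = 6*√0 = 6*0 = 0)
F(Z) = -2*Z² (F(Z) = -2*(Z + 0)² = -2*Z²)
(F(B) + 308)² = (-2*(-3/10)² + 308)² = (-2*9/100 + 308)² = (-9/50 + 308)² = (15391/50)² = 236882881/2500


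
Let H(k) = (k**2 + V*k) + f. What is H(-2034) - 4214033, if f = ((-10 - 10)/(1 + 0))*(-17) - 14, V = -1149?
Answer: 2260515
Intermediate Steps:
f = 326 (f = -20/1*(-17) - 14 = -20*1*(-17) - 14 = -20*(-17) - 14 = 340 - 14 = 326)
H(k) = 326 + k**2 - 1149*k (H(k) = (k**2 - 1149*k) + 326 = 326 + k**2 - 1149*k)
H(-2034) - 4214033 = (326 + (-2034)**2 - 1149*(-2034)) - 4214033 = (326 + 4137156 + 2337066) - 4214033 = 6474548 - 4214033 = 2260515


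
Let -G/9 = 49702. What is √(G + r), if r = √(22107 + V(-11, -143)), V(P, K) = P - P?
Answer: √(-447318 + √22107) ≈ 668.71*I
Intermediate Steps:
V(P, K) = 0
G = -447318 (G = -9*49702 = -447318)
r = √22107 (r = √(22107 + 0) = √22107 ≈ 148.68)
√(G + r) = √(-447318 + √22107)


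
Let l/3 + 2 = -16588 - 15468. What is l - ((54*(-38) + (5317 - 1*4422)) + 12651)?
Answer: -107668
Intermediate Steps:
l = -96174 (l = -6 + 3*(-16588 - 15468) = -6 + 3*(-32056) = -6 - 96168 = -96174)
l - ((54*(-38) + (5317 - 1*4422)) + 12651) = -96174 - ((54*(-38) + (5317 - 1*4422)) + 12651) = -96174 - ((-2052 + (5317 - 4422)) + 12651) = -96174 - ((-2052 + 895) + 12651) = -96174 - (-1157 + 12651) = -96174 - 1*11494 = -96174 - 11494 = -107668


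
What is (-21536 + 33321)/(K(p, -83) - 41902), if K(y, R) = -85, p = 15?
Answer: -11785/41987 ≈ -0.28068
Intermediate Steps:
(-21536 + 33321)/(K(p, -83) - 41902) = (-21536 + 33321)/(-85 - 41902) = 11785/(-41987) = 11785*(-1/41987) = -11785/41987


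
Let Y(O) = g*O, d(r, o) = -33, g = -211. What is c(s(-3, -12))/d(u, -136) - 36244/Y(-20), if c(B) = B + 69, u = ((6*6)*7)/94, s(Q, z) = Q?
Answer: -11171/1055 ≈ -10.589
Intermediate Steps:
u = 126/47 (u = (36*7)*(1/94) = 252*(1/94) = 126/47 ≈ 2.6809)
c(B) = 69 + B
Y(O) = -211*O
c(s(-3, -12))/d(u, -136) - 36244/Y(-20) = (69 - 3)/(-33) - 36244/((-211*(-20))) = 66*(-1/33) - 36244/4220 = -2 - 36244*1/4220 = -2 - 9061/1055 = -11171/1055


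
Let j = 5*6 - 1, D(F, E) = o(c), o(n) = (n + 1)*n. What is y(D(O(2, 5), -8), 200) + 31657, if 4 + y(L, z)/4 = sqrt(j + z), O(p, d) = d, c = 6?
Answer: 31641 + 4*sqrt(229) ≈ 31702.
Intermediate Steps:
o(n) = n*(1 + n) (o(n) = (1 + n)*n = n*(1 + n))
D(F, E) = 42 (D(F, E) = 6*(1 + 6) = 6*7 = 42)
j = 29 (j = 30 - 1 = 29)
y(L, z) = -16 + 4*sqrt(29 + z)
y(D(O(2, 5), -8), 200) + 31657 = (-16 + 4*sqrt(29 + 200)) + 31657 = (-16 + 4*sqrt(229)) + 31657 = 31641 + 4*sqrt(229)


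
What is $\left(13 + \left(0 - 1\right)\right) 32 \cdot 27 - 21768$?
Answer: $-11400$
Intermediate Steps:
$\left(13 + \left(0 - 1\right)\right) 32 \cdot 27 - 21768 = \left(13 - 1\right) 32 \cdot 27 - 21768 = 12 \cdot 32 \cdot 27 - 21768 = 384 \cdot 27 - 21768 = 10368 - 21768 = -11400$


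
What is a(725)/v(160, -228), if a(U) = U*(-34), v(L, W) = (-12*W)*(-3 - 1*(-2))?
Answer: 12325/1368 ≈ 9.0095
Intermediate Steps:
v(L, W) = 12*W (v(L, W) = (-12*W)*(-3 + 2) = -12*W*(-1) = 12*W)
a(U) = -34*U
a(725)/v(160, -228) = (-34*725)/((12*(-228))) = -24650/(-2736) = -24650*(-1/2736) = 12325/1368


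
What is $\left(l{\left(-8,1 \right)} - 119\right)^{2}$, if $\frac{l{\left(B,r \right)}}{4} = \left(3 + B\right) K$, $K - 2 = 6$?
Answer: $77841$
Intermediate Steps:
$K = 8$ ($K = 2 + 6 = 8$)
$l{\left(B,r \right)} = 96 + 32 B$ ($l{\left(B,r \right)} = 4 \left(3 + B\right) 8 = 4 \left(24 + 8 B\right) = 96 + 32 B$)
$\left(l{\left(-8,1 \right)} - 119\right)^{2} = \left(\left(96 + 32 \left(-8\right)\right) - 119\right)^{2} = \left(\left(96 - 256\right) - 119\right)^{2} = \left(-160 - 119\right)^{2} = \left(-279\right)^{2} = 77841$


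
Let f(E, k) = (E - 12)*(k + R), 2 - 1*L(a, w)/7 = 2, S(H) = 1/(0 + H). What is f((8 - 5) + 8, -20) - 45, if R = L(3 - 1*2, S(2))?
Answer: -25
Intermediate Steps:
S(H) = 1/H
L(a, w) = 0 (L(a, w) = 14 - 7*2 = 14 - 14 = 0)
R = 0
f(E, k) = k*(-12 + E) (f(E, k) = (E - 12)*(k + 0) = (-12 + E)*k = k*(-12 + E))
f((8 - 5) + 8, -20) - 45 = -20*(-12 + ((8 - 5) + 8)) - 45 = -20*(-12 + (3 + 8)) - 45 = -20*(-12 + 11) - 45 = -20*(-1) - 45 = 20 - 45 = -25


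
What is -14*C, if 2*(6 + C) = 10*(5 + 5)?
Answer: -616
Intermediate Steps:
C = 44 (C = -6 + (10*(5 + 5))/2 = -6 + (10*10)/2 = -6 + (½)*100 = -6 + 50 = 44)
-14*C = -14*44 = -616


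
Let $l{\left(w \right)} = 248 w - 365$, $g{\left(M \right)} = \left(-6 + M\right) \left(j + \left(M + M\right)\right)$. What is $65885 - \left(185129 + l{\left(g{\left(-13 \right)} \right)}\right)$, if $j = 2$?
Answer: $-231967$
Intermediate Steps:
$g{\left(M \right)} = \left(-6 + M\right) \left(2 + 2 M\right)$ ($g{\left(M \right)} = \left(-6 + M\right) \left(2 + \left(M + M\right)\right) = \left(-6 + M\right) \left(2 + 2 M\right)$)
$l{\left(w \right)} = -365 + 248 w$
$65885 - \left(185129 + l{\left(g{\left(-13 \right)} \right)}\right) = 65885 - \left(185129 - \left(365 - 248 \left(-12 - -130 + 2 \left(-13\right)^{2}\right)\right)\right) = 65885 - \left(185129 - \left(365 - 248 \left(-12 + 130 + 2 \cdot 169\right)\right)\right) = 65885 - \left(185129 - \left(365 - 248 \left(-12 + 130 + 338\right)\right)\right) = 65885 - \left(185129 + \left(-365 + 248 \cdot 456\right)\right) = 65885 - \left(185129 + \left(-365 + 113088\right)\right) = 65885 - \left(185129 + 112723\right) = 65885 - 297852 = -231967$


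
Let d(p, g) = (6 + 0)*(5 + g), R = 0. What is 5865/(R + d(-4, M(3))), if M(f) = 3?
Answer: 1955/16 ≈ 122.19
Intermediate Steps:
d(p, g) = 30 + 6*g (d(p, g) = 6*(5 + g) = 30 + 6*g)
5865/(R + d(-4, M(3))) = 5865/(0 + (30 + 6*3)) = 5865/(0 + (30 + 18)) = 5865/(0 + 48) = 5865/48 = (1/48)*5865 = 1955/16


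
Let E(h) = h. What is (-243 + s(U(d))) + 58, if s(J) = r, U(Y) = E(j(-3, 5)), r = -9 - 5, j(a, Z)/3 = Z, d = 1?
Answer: -199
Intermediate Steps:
j(a, Z) = 3*Z
r = -14
U(Y) = 15 (U(Y) = 3*5 = 15)
s(J) = -14
(-243 + s(U(d))) + 58 = (-243 - 14) + 58 = -257 + 58 = -199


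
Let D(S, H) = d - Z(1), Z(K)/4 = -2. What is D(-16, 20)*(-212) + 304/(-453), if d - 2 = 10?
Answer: -1921024/453 ≈ -4240.7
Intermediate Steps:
d = 12 (d = 2 + 10 = 12)
Z(K) = -8 (Z(K) = 4*(-2) = -8)
D(S, H) = 20 (D(S, H) = 12 - 1*(-8) = 12 + 8 = 20)
D(-16, 20)*(-212) + 304/(-453) = 20*(-212) + 304/(-453) = -4240 + 304*(-1/453) = -4240 - 304/453 = -1921024/453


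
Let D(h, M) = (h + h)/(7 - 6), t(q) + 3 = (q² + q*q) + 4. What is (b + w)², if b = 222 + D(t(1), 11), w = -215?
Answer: 169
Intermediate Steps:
t(q) = 1 + 2*q² (t(q) = -3 + ((q² + q*q) + 4) = -3 + ((q² + q²) + 4) = -3 + (2*q² + 4) = -3 + (4 + 2*q²) = 1 + 2*q²)
D(h, M) = 2*h (D(h, M) = (2*h)/1 = (2*h)*1 = 2*h)
b = 228 (b = 222 + 2*(1 + 2*1²) = 222 + 2*(1 + 2*1) = 222 + 2*(1 + 2) = 222 + 2*3 = 222 + 6 = 228)
(b + w)² = (228 - 215)² = 13² = 169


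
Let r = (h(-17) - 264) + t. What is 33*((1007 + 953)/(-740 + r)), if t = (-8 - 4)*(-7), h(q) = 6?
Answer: -32340/457 ≈ -70.766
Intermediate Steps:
t = 84 (t = -12*(-7) = 84)
r = -174 (r = (6 - 264) + 84 = -258 + 84 = -174)
33*((1007 + 953)/(-740 + r)) = 33*((1007 + 953)/(-740 - 174)) = 33*(1960/(-914)) = 33*(1960*(-1/914)) = 33*(-980/457) = -32340/457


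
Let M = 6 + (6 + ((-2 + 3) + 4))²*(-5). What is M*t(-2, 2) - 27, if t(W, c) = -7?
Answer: 4166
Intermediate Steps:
M = -599 (M = 6 + (6 + (1 + 4))²*(-5) = 6 + (6 + 5)²*(-5) = 6 + 11²*(-5) = 6 + 121*(-5) = 6 - 605 = -599)
M*t(-2, 2) - 27 = -599*(-7) - 27 = 4193 - 27 = 4166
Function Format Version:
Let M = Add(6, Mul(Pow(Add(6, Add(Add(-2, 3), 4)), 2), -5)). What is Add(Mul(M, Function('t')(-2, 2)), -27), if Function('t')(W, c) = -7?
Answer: 4166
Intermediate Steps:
M = -599 (M = Add(6, Mul(Pow(Add(6, Add(1, 4)), 2), -5)) = Add(6, Mul(Pow(Add(6, 5), 2), -5)) = Add(6, Mul(Pow(11, 2), -5)) = Add(6, Mul(121, -5)) = Add(6, -605) = -599)
Add(Mul(M, Function('t')(-2, 2)), -27) = Add(Mul(-599, -7), -27) = Add(4193, -27) = 4166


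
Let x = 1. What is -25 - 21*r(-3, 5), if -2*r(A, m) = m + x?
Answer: 38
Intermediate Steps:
r(A, m) = -1/2 - m/2 (r(A, m) = -(m + 1)/2 = -(1 + m)/2 = -1/2 - m/2)
-25 - 21*r(-3, 5) = -25 - 21*(-1/2 - 1/2*5) = -25 - 21*(-1/2 - 5/2) = -25 - 21*(-3) = -25 + 63 = 38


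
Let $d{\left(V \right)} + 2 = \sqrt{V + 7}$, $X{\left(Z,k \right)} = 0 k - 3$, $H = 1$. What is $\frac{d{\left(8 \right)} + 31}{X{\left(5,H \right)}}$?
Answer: $- \frac{29}{3} - \frac{\sqrt{15}}{3} \approx -10.958$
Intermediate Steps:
$X{\left(Z,k \right)} = -3$ ($X{\left(Z,k \right)} = 0 - 3 = -3$)
$d{\left(V \right)} = -2 + \sqrt{7 + V}$ ($d{\left(V \right)} = -2 + \sqrt{V + 7} = -2 + \sqrt{7 + V}$)
$\frac{d{\left(8 \right)} + 31}{X{\left(5,H \right)}} = \frac{\left(-2 + \sqrt{7 + 8}\right) + 31}{-3} = \left(\left(-2 + \sqrt{15}\right) + 31\right) \left(- \frac{1}{3}\right) = \left(29 + \sqrt{15}\right) \left(- \frac{1}{3}\right) = - \frac{29}{3} - \frac{\sqrt{15}}{3}$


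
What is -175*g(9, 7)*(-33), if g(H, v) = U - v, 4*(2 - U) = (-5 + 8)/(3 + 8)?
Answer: -117075/4 ≈ -29269.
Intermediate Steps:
U = 85/44 (U = 2 - (-5 + 8)/(4*(3 + 8)) = 2 - 3/(4*11) = 2 - 1/4*3/11 = 2 - 3/44 = 85/44 ≈ 1.9318)
g(H, v) = 85/44 - v
-175*g(9, 7)*(-33) = -175*(85/44 - 1*7)*(-33) = -175*(85/44 - 7)*(-33) = -175*(-223/44)*(-33) = (39025/44)*(-33) = -117075/4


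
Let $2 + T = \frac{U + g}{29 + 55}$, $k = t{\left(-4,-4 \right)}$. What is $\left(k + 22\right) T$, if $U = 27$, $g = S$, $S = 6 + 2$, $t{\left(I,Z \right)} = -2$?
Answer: $- \frac{95}{3} \approx -31.667$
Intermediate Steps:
$S = 8$
$g = 8$
$k = -2$
$T = - \frac{19}{12}$ ($T = -2 + \frac{27 + 8}{29 + 55} = -2 + \frac{35}{84} = -2 + 35 \cdot \frac{1}{84} = -2 + \frac{5}{12} = - \frac{19}{12} \approx -1.5833$)
$\left(k + 22\right) T = \left(-2 + 22\right) \left(- \frac{19}{12}\right) = 20 \left(- \frac{19}{12}\right) = - \frac{95}{3}$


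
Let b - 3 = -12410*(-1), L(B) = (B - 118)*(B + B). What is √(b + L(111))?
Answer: √10859 ≈ 104.21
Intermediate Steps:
L(B) = 2*B*(-118 + B) (L(B) = (-118 + B)*(2*B) = 2*B*(-118 + B))
b = 12413 (b = 3 - 12410*(-1) = 3 + 12410 = 12413)
√(b + L(111)) = √(12413 + 2*111*(-118 + 111)) = √(12413 + 2*111*(-7)) = √(12413 - 1554) = √10859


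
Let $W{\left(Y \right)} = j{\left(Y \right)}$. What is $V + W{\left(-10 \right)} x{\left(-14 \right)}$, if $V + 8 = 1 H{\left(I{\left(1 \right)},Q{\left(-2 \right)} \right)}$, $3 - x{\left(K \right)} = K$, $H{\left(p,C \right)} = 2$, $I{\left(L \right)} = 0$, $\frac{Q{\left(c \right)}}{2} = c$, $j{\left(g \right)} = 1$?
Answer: $11$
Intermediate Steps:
$Q{\left(c \right)} = 2 c$
$x{\left(K \right)} = 3 - K$
$W{\left(Y \right)} = 1$
$V = -6$ ($V = -8 + 1 \cdot 2 = -8 + 2 = -6$)
$V + W{\left(-10 \right)} x{\left(-14 \right)} = -6 + 1 \left(3 - -14\right) = -6 + 1 \left(3 + 14\right) = -6 + 1 \cdot 17 = -6 + 17 = 11$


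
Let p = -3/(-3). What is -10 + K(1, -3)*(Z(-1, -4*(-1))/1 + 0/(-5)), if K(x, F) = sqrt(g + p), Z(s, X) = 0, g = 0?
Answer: -10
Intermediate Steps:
p = 1 (p = -3*(-1/3) = 1)
K(x, F) = 1 (K(x, F) = sqrt(0 + 1) = sqrt(1) = 1)
-10 + K(1, -3)*(Z(-1, -4*(-1))/1 + 0/(-5)) = -10 + 1*(0/1 + 0/(-5)) = -10 + 1*(0*1 + 0*(-1/5)) = -10 + 1*(0 + 0) = -10 + 1*0 = -10 + 0 = -10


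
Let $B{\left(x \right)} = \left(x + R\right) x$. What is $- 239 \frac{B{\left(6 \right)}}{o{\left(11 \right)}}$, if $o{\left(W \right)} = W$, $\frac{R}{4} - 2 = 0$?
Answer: $- \frac{20076}{11} \approx -1825.1$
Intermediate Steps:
$R = 8$ ($R = 8 + 4 \cdot 0 = 8 + 0 = 8$)
$B{\left(x \right)} = x \left(8 + x\right)$ ($B{\left(x \right)} = \left(x + 8\right) x = \left(8 + x\right) x = x \left(8 + x\right)$)
$- 239 \frac{B{\left(6 \right)}}{o{\left(11 \right)}} = - 239 \frac{6 \left(8 + 6\right)}{11} = - 239 \cdot 6 \cdot 14 \cdot \frac{1}{11} = - 239 \cdot 84 \cdot \frac{1}{11} = \left(-239\right) \frac{84}{11} = - \frac{20076}{11}$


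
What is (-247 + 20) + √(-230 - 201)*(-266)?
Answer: -227 - 266*I*√431 ≈ -227.0 - 5522.3*I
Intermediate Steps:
(-247 + 20) + √(-230 - 201)*(-266) = -227 + √(-431)*(-266) = -227 + (I*√431)*(-266) = -227 - 266*I*√431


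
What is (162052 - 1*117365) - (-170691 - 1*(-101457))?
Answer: 113921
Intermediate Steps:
(162052 - 1*117365) - (-170691 - 1*(-101457)) = (162052 - 117365) - (-170691 + 101457) = 44687 - 1*(-69234) = 44687 + 69234 = 113921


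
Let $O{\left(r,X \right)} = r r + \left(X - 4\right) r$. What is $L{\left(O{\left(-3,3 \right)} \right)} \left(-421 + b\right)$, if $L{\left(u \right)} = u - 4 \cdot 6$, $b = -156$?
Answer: $6924$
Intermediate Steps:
$O{\left(r,X \right)} = r^{2} + r \left(-4 + X\right)$ ($O{\left(r,X \right)} = r^{2} + \left(X - 4\right) r = r^{2} + \left(-4 + X\right) r = r^{2} + r \left(-4 + X\right)$)
$L{\left(u \right)} = -24 + u$ ($L{\left(u \right)} = u - 24 = -24 + u$)
$L{\left(O{\left(-3,3 \right)} \right)} \left(-421 + b\right) = \left(-24 - 3 \left(-4 + 3 - 3\right)\right) \left(-421 - 156\right) = \left(-24 - -12\right) \left(-577\right) = \left(-24 + 12\right) \left(-577\right) = \left(-12\right) \left(-577\right) = 6924$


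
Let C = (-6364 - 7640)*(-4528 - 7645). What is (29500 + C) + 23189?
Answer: 170523381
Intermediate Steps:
C = 170470692 (C = -14004*(-12173) = 170470692)
(29500 + C) + 23189 = (29500 + 170470692) + 23189 = 170500192 + 23189 = 170523381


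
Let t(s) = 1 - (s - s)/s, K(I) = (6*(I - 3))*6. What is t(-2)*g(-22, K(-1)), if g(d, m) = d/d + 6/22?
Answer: 14/11 ≈ 1.2727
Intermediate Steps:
K(I) = -108 + 36*I (K(I) = (6*(-3 + I))*6 = (-18 + 6*I)*6 = -108 + 36*I)
g(d, m) = 14/11 (g(d, m) = 1 + 6*(1/22) = 1 + 3/11 = 14/11)
t(s) = 1 (t(s) = 1 - 0/s = 1 - 1*0 = 1 + 0 = 1)
t(-2)*g(-22, K(-1)) = 1*(14/11) = 14/11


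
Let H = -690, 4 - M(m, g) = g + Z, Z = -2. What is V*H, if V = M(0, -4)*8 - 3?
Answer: -53130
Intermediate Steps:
M(m, g) = 6 - g (M(m, g) = 4 - (g - 2) = 4 - (-2 + g) = 4 + (2 - g) = 6 - g)
V = 77 (V = (6 - 1*(-4))*8 - 3 = (6 + 4)*8 - 3 = 10*8 - 3 = 80 - 3 = 77)
V*H = 77*(-690) = -53130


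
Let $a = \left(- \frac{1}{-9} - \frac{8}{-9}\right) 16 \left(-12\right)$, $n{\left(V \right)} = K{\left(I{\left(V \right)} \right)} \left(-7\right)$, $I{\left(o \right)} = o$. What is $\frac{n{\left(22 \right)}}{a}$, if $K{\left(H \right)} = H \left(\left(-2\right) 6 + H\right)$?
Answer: $\frac{385}{48} \approx 8.0208$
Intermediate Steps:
$K{\left(H \right)} = H \left(-12 + H\right)$
$n{\left(V \right)} = - 7 V \left(-12 + V\right)$ ($n{\left(V \right)} = V \left(-12 + V\right) \left(-7\right) = - 7 V \left(-12 + V\right)$)
$a = -192$ ($a = \left(\left(-1\right) \left(- \frac{1}{9}\right) - - \frac{8}{9}\right) 16 \left(-12\right) = \left(\frac{1}{9} + \frac{8}{9}\right) 16 \left(-12\right) = 1 \cdot 16 \left(-12\right) = 16 \left(-12\right) = -192$)
$\frac{n{\left(22 \right)}}{a} = \frac{7 \cdot 22 \left(12 - 22\right)}{-192} = 7 \cdot 22 \left(12 - 22\right) \left(- \frac{1}{192}\right) = 7 \cdot 22 \left(-10\right) \left(- \frac{1}{192}\right) = \left(-1540\right) \left(- \frac{1}{192}\right) = \frac{385}{48}$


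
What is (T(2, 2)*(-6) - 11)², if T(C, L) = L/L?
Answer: 289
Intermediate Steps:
T(C, L) = 1
(T(2, 2)*(-6) - 11)² = (1*(-6) - 11)² = (-6 - 11)² = (-17)² = 289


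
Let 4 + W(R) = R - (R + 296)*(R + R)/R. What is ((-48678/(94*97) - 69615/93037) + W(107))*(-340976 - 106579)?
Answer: 19229727889224105/60593669 ≈ 3.1736e+8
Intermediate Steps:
W(R) = -596 - R (W(R) = -4 + (R - (R + 296)*(R + R)/R) = -4 + (R - (296 + R)*(2*R)/R) = -4 + (R - 2*R*(296 + R)/R) = -4 + (R - (592 + 2*R)) = -4 + (R + (-592 - 2*R)) = -4 + (-592 - R) = -596 - R)
((-48678/(94*97) - 69615/93037) + W(107))*(-340976 - 106579) = ((-48678/(94*97) - 69615/93037) + (-596 - 1*107))*(-340976 - 106579) = ((-48678/9118 - 69615*1/93037) + (-596 - 107))*(-447555) = ((-48678*1/9118 - 9945/13291) - 703)*(-447555) = ((-24339/4559 - 9945/13291) - 703)*(-447555) = (-368828904/60593669 - 703)*(-447555) = -42966178211/60593669*(-447555) = 19229727889224105/60593669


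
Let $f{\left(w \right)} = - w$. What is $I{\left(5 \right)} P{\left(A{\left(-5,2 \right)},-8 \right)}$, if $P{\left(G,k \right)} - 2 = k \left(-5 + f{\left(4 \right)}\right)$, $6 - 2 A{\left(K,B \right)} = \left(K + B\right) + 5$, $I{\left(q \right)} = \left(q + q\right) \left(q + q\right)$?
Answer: $7400$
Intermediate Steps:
$I{\left(q \right)} = 4 q^{2}$ ($I{\left(q \right)} = 2 q 2 q = 4 q^{2}$)
$A{\left(K,B \right)} = \frac{1}{2} - \frac{B}{2} - \frac{K}{2}$ ($A{\left(K,B \right)} = 3 - \frac{\left(K + B\right) + 5}{2} = 3 - \frac{\left(B + K\right) + 5}{2} = 3 - \frac{5 + B + K}{2} = 3 - \left(\frac{5}{2} + \frac{B}{2} + \frac{K}{2}\right) = \frac{1}{2} - \frac{B}{2} - \frac{K}{2}$)
$P{\left(G,k \right)} = 2 - 9 k$ ($P{\left(G,k \right)} = 2 + k \left(-5 - 4\right) = 2 + k \left(-9\right) = 2 - 9 k$)
$I{\left(5 \right)} P{\left(A{\left(-5,2 \right)},-8 \right)} = 4 \cdot 5^{2} \left(2 - -72\right) = 4 \cdot 25 \left(2 + 72\right) = 100 \cdot 74 = 7400$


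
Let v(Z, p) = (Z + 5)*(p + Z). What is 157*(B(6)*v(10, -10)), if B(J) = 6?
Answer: 0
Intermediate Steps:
v(Z, p) = (5 + Z)*(Z + p)
157*(B(6)*v(10, -10)) = 157*(6*(10² + 5*10 + 5*(-10) + 10*(-10))) = 157*(6*(100 + 50 - 50 - 100)) = 157*(6*0) = 157*0 = 0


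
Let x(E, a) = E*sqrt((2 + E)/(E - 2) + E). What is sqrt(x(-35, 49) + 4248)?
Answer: sqrt(5815512 - 1295*I*sqrt(46694))/37 ≈ 65.196 - 1.5676*I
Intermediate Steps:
x(E, a) = E*sqrt(E + (2 + E)/(-2 + E)) (x(E, a) = E*sqrt((2 + E)/(-2 + E) + E) = E*sqrt(E + (2 + E)/(-2 + E)))
sqrt(x(-35, 49) + 4248) = sqrt(-35*sqrt(2 + (-35)**2 - 1*(-35))*(I*sqrt(37)/37) + 4248) = sqrt(-35*sqrt(2 + 1225 + 35)*(I*sqrt(37)/37) + 4248) = sqrt(-35*I*sqrt(46694)/37 + 4248) = sqrt(4248 - 35*I*sqrt(46694)/37)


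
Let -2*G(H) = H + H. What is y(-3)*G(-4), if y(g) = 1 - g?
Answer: 16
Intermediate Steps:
G(H) = -H (G(H) = -(H + H)/2 = -H)
y(-3)*G(-4) = (1 - 1*(-3))*(-1*(-4)) = (1 + 3)*4 = 4*4 = 16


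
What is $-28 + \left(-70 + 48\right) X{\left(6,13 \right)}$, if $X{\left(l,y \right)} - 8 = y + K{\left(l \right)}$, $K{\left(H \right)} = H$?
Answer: $-622$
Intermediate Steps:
$X{\left(l,y \right)} = 8 + l + y$ ($X{\left(l,y \right)} = 8 + \left(y + l\right) = 8 + \left(l + y\right) = 8 + l + y$)
$-28 + \left(-70 + 48\right) X{\left(6,13 \right)} = -28 + \left(-70 + 48\right) \left(8 + 6 + 13\right) = -28 - 594 = -622$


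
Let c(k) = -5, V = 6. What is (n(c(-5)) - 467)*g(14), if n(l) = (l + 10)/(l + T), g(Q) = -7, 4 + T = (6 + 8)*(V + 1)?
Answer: 290906/89 ≈ 3268.6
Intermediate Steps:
T = 94 (T = -4 + (6 + 8)*(6 + 1) = -4 + 14*7 = -4 + 98 = 94)
n(l) = (10 + l)/(94 + l) (n(l) = (l + 10)/(l + 94) = (10 + l)/(94 + l))
(n(c(-5)) - 467)*g(14) = ((10 - 5)/(94 - 5) - 467)*(-7) = (5/89 - 467)*(-7) = -41558/89*(-7) = 290906/89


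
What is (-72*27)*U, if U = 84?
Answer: -163296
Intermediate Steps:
(-72*27)*U = -72*27*84 = -1944*84 = -163296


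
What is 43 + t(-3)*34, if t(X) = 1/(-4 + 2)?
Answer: 26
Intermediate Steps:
t(X) = -½ (t(X) = 1/(-2) = -½)
43 + t(-3)*34 = 43 - ½*34 = 43 - 17 = 26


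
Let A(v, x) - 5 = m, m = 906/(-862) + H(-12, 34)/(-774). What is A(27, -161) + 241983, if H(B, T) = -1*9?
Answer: 8969488681/37066 ≈ 2.4199e+5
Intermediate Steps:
H(B, T) = -9
m = -38527/37066 (m = 906/(-862) - 9/(-774) = 906*(-1/862) - 9*(-1/774) = -453/431 + 1/86 = -38527/37066 ≈ -1.0394)
A(v, x) = 146803/37066 (A(v, x) = 5 - 38527/37066 = 146803/37066)
A(27, -161) + 241983 = 146803/37066 + 241983 = 8969488681/37066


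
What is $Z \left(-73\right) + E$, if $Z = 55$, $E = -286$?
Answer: $-4301$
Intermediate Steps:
$Z \left(-73\right) + E = 55 \left(-73\right) - 286 = -4015 - 286 = -4301$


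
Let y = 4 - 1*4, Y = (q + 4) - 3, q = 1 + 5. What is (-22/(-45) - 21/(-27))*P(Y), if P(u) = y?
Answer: 0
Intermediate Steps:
q = 6
Y = 7 (Y = (6 + 4) - 3 = 10 - 3 = 7)
y = 0 (y = 4 - 4 = 0)
P(u) = 0
(-22/(-45) - 21/(-27))*P(Y) = (-22/(-45) - 21/(-27))*0 = (-22*(-1/45) - 21*(-1/27))*0 = (22/45 + 7/9)*0 = (19/15)*0 = 0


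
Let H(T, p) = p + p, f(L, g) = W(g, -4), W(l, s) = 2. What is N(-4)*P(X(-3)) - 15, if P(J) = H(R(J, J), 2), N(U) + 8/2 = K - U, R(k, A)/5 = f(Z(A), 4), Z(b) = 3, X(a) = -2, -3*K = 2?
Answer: -53/3 ≈ -17.667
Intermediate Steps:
K = -⅔ (K = -⅓*2 = -⅔ ≈ -0.66667)
f(L, g) = 2
R(k, A) = 10 (R(k, A) = 5*2 = 10)
H(T, p) = 2*p
N(U) = -14/3 - U (N(U) = -4 + (-⅔ - U) = -14/3 - U)
P(J) = 4 (P(J) = 2*2 = 4)
N(-4)*P(X(-3)) - 15 = (-14/3 - 1*(-4))*4 - 15 = (-14/3 + 4)*4 - 15 = -⅔*4 - 15 = -8/3 - 15 = -53/3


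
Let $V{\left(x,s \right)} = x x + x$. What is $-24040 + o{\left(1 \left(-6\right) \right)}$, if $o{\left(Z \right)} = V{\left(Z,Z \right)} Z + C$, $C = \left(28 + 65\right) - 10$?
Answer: $-24137$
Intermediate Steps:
$V{\left(x,s \right)} = x + x^{2}$ ($V{\left(x,s \right)} = x^{2} + x = x + x^{2}$)
$C = 83$ ($C = 93 - 10 = 83$)
$o{\left(Z \right)} = 83 + Z^{2} \left(1 + Z\right)$ ($o{\left(Z \right)} = Z \left(1 + Z\right) Z + 83 = Z^{2} \left(1 + Z\right) + 83 = 83 + Z^{2} \left(1 + Z\right)$)
$-24040 + o{\left(1 \left(-6\right) \right)} = -24040 + \left(83 + \left(1 \left(-6\right)\right)^{2} \left(1 + 1 \left(-6\right)\right)\right) = -24040 + \left(83 + \left(-6\right)^{2} \left(1 - 6\right)\right) = -24040 + \left(83 + 36 \left(-5\right)\right) = -24040 + \left(83 - 180\right) = -24040 - 97 = -24137$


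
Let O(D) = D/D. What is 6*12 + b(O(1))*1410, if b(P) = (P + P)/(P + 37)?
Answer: 2778/19 ≈ 146.21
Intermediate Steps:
O(D) = 1
b(P) = 2*P/(37 + P) (b(P) = (2*P)/(37 + P) = 2*P/(37 + P))
6*12 + b(O(1))*1410 = 6*12 + (2*1/(37 + 1))*1410 = 72 + (2*1/38)*1410 = 72 + (2*1*(1/38))*1410 = 72 + (1/19)*1410 = 72 + 1410/19 = 2778/19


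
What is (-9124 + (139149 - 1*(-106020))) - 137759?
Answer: 98286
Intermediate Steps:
(-9124 + (139149 - 1*(-106020))) - 137759 = (-9124 + (139149 + 106020)) - 137759 = (-9124 + 245169) - 137759 = 236045 - 137759 = 98286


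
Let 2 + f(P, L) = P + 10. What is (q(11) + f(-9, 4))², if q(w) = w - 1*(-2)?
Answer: 144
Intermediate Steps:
q(w) = 2 + w (q(w) = w + 2 = 2 + w)
f(P, L) = 8 + P (f(P, L) = -2 + (P + 10) = -2 + (10 + P) = 8 + P)
(q(11) + f(-9, 4))² = ((2 + 11) + (8 - 9))² = (13 - 1)² = 12² = 144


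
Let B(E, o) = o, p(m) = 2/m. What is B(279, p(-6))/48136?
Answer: -1/144408 ≈ -6.9248e-6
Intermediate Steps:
B(279, p(-6))/48136 = (2/(-6))/48136 = (2*(-1/6))*(1/48136) = -1/3*1/48136 = -1/144408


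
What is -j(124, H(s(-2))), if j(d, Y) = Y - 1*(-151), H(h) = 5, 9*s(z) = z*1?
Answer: -156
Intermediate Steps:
s(z) = z/9 (s(z) = (z*1)/9 = z/9)
j(d, Y) = 151 + Y (j(d, Y) = Y + 151 = 151 + Y)
-j(124, H(s(-2))) = -(151 + 5) = -1*156 = -156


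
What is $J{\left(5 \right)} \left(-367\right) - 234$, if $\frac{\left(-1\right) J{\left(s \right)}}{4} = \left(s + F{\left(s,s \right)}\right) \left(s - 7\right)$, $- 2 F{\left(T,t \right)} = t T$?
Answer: $21786$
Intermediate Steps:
$F{\left(T,t \right)} = - \frac{T t}{2}$ ($F{\left(T,t \right)} = - \frac{t T}{2} = - \frac{T t}{2}$)
$J{\left(s \right)} = - 4 \left(-7 + s\right) \left(s - \frac{s^{2}}{2}\right)$ ($J{\left(s \right)} = - 4 \left(s - \frac{s s}{2}\right) \left(s - 7\right) = - 4 \left(s - \frac{s^{2}}{2}\right) \left(-7 + s\right) = - 4 \left(-7 + s\right) \left(s - \frac{s^{2}}{2}\right)$)
$J{\left(5 \right)} \left(-367\right) - 234 = 2 \cdot 5 \left(14 + 5^{2} - 45\right) \left(-367\right) - 234 = 2 \cdot 5 \left(14 + 25 - 45\right) \left(-367\right) - 234 = 2 \cdot 5 \left(-6\right) \left(-367\right) - 234 = \left(-60\right) \left(-367\right) - 234 = 22020 - 234 = 21786$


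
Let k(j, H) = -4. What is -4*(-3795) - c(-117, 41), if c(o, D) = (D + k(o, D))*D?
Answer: 13663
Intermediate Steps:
c(o, D) = D*(-4 + D) (c(o, D) = (D - 4)*D = (-4 + D)*D = D*(-4 + D))
-4*(-3795) - c(-117, 41) = -4*(-3795) - 41*(-4 + 41) = 15180 - 41*37 = 15180 - 1*1517 = 15180 - 1517 = 13663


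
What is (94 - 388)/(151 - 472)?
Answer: 98/107 ≈ 0.91589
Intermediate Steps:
(94 - 388)/(151 - 472) = -294/(-321) = -294*(-1/321) = 98/107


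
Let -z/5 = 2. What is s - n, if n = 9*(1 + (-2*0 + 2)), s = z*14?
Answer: -167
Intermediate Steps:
z = -10 (z = -5*2 = -10)
s = -140 (s = -10*14 = -140)
n = 27 (n = 9*(1 + (0 + 2)) = 9*(1 + 2) = 9*3 = 27)
s - n = -140 - 1*27 = -140 - 27 = -167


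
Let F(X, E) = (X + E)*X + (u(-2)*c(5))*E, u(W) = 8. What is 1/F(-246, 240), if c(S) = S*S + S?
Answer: 1/59076 ≈ 1.6927e-5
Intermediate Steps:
c(S) = S + S² (c(S) = S² + S = S + S²)
F(X, E) = 240*E + X*(E + X) (F(X, E) = (X + E)*X + (8*(5*(1 + 5)))*E = (E + X)*X + (8*(5*6))*E = X*(E + X) + (8*30)*E = X*(E + X) + 240*E = 240*E + X*(E + X))
1/F(-246, 240) = 1/((-246)² + 240*240 + 240*(-246)) = 1/(60516 + 57600 - 59040) = 1/59076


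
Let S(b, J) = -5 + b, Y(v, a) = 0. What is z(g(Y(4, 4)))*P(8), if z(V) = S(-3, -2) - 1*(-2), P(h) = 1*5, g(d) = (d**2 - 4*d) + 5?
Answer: -30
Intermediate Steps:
g(d) = 5 + d**2 - 4*d
P(h) = 5
z(V) = -6 (z(V) = (-5 - 3) - 1*(-2) = -8 + 2 = -6)
z(g(Y(4, 4)))*P(8) = -6*5 = -30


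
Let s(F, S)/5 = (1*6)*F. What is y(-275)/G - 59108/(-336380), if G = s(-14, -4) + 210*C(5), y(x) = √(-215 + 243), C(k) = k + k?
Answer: 14777/84095 + √7/840 ≈ 0.17887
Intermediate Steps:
C(k) = 2*k
s(F, S) = 30*F (s(F, S) = 5*((1*6)*F) = 5*(6*F) = 30*F)
y(x) = 2*√7 (y(x) = √28 = 2*√7)
G = 1680 (G = 30*(-14) + 210*(2*5) = -420 + 210*10 = -420 + 2100 = 1680)
y(-275)/G - 59108/(-336380) = (2*√7)/1680 - 59108/(-336380) = (2*√7)*(1/1680) - 59108*(-1/336380) = √7/840 + 14777/84095 = 14777/84095 + √7/840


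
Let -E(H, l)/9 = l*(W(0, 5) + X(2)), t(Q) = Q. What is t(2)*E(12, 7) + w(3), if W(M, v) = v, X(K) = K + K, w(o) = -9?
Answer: -1143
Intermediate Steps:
X(K) = 2*K
E(H, l) = -81*l (E(H, l) = -9*l*(5 + 2*2) = -9*l*(5 + 4) = -9*l*9 = -81*l)
t(2)*E(12, 7) + w(3) = 2*(-81*7) - 9 = 2*(-567) - 9 = -1134 - 9 = -1143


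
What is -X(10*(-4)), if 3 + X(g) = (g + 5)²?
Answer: -1222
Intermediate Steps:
X(g) = -3 + (5 + g)² (X(g) = -3 + (g + 5)² = -3 + (5 + g)²)
-X(10*(-4)) = -(-3 + (5 + 10*(-4))²) = -(-3 + (5 - 40)²) = -(-3 + (-35)²) = -(-3 + 1225) = -1*1222 = -1222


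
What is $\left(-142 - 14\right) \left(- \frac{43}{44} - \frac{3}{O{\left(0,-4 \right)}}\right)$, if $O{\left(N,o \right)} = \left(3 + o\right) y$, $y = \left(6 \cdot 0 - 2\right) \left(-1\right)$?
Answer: $- \frac{897}{11} \approx -81.545$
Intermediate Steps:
$y = 2$ ($y = \left(0 - 2\right) \left(-1\right) = \left(-2\right) \left(-1\right) = 2$)
$O{\left(N,o \right)} = 6 + 2 o$ ($O{\left(N,o \right)} = \left(3 + o\right) 2 = 6 + 2 o$)
$\left(-142 - 14\right) \left(- \frac{43}{44} - \frac{3}{O{\left(0,-4 \right)}}\right) = \left(-142 - 14\right) \left(- \frac{43}{44} - \frac{3}{6 + 2 \left(-4\right)}\right) = - 156 \left(\left(-43\right) \frac{1}{44} - \frac{3}{6 - 8}\right) = - 156 \left(- \frac{43}{44} - \frac{3}{-2}\right) = - 156 \left(- \frac{43}{44} - - \frac{3}{2}\right) = - 156 \left(- \frac{43}{44} + \frac{3}{2}\right) = \left(-156\right) \frac{23}{44} = - \frac{897}{11}$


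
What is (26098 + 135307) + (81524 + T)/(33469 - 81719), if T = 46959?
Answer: 7787662767/48250 ≈ 1.6140e+5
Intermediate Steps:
(26098 + 135307) + (81524 + T)/(33469 - 81719) = (26098 + 135307) + (81524 + 46959)/(33469 - 81719) = 161405 + 128483/(-48250) = 161405 + 128483*(-1/48250) = 161405 - 128483/48250 = 7787662767/48250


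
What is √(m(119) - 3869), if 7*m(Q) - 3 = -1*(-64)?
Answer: 2*I*√47278/7 ≈ 62.124*I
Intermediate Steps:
m(Q) = 67/7 (m(Q) = 3/7 + (-1*(-64))/7 = 3/7 + (⅐)*64 = 3/7 + 64/7 = 67/7)
√(m(119) - 3869) = √(67/7 - 3869) = √(-27016/7) = 2*I*√47278/7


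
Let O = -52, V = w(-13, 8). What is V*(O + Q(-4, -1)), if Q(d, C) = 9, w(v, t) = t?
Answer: -344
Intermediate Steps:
V = 8
V*(O + Q(-4, -1)) = 8*(-52 + 9) = 8*(-43) = -344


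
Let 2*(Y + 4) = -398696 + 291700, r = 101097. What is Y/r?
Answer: -17834/33699 ≈ -0.52921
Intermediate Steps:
Y = -53502 (Y = -4 + (-398696 + 291700)/2 = -4 + (½)*(-106996) = -4 - 53498 = -53502)
Y/r = -53502/101097 = -53502*1/101097 = -17834/33699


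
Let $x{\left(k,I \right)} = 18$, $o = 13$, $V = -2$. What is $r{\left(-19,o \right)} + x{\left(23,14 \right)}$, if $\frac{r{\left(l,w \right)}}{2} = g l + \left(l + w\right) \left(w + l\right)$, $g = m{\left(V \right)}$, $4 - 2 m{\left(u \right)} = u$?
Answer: $-24$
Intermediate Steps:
$m{\left(u \right)} = 2 - \frac{u}{2}$
$g = 3$ ($g = 2 - -1 = 2 + 1 = 3$)
$r{\left(l,w \right)} = 2 \left(l + w\right)^{2} + 6 l$ ($r{\left(l,w \right)} = 2 \left(3 l + \left(l + w\right) \left(w + l\right)\right) = 2 \left(3 l + \left(l + w\right) \left(l + w\right)\right) = 2 \left(3 l + \left(l + w\right)^{2}\right) = 2 \left(\left(l + w\right)^{2} + 3 l\right) = 2 \left(l + w\right)^{2} + 6 l$)
$r{\left(-19,o \right)} + x{\left(23,14 \right)} = \left(2 \left(-19 + 13\right)^{2} + 6 \left(-19\right)\right) + 18 = \left(2 \left(-6\right)^{2} - 114\right) + 18 = \left(2 \cdot 36 - 114\right) + 18 = \left(72 - 114\right) + 18 = -42 + 18 = -24$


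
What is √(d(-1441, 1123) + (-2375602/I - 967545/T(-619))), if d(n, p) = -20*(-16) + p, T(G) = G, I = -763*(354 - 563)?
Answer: 2*√7286275061208700942/98710073 ≈ 54.692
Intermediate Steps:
I = 159467 (I = -763*(-209) = 159467)
d(n, p) = 320 + p
√(d(-1441, 1123) + (-2375602/I - 967545/T(-619))) = √((320 + 1123) + (-2375602/159467 - 967545/(-619))) = √(1443 + (-2375602*1/159467 - 967545*(-1/619))) = √(1443 + (-2375602/159467 + 967545/619)) = √(1443 + 152821000877/98710073) = √(295259636216/98710073) = 2*√7286275061208700942/98710073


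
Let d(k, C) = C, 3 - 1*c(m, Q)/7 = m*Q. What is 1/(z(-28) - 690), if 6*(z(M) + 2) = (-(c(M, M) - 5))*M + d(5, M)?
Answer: -3/78698 ≈ -3.8120e-5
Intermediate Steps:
c(m, Q) = 21 - 7*Q*m (c(m, Q) = 21 - 7*m*Q = 21 - 7*Q*m)
z(M) = -2 + M/6 + M*(-16 + 7*M**2)/6 (z(M) = -2 + ((-((21 - 7*M*M) - 5))*M + M)/6 = -2 + ((-((21 - 7*M**2) - 5))*M + M)/6 = -2 + ((-(16 - 7*M**2))*M + M)/6 = -2 + ((-16 + 7*M**2)*M + M)/6 = -2 + (M*(-16 + 7*M**2) + M)/6 = -2 + (M + M*(-16 + 7*M**2))/6 = -2 + (M/6 + M*(-16 + 7*M**2)/6) = -2 + M/6 + M*(-16 + 7*M**2)/6)
1/(z(-28) - 690) = 1/((-2 - 5/2*(-28) + (7/6)*(-28)**3) - 690) = 1/((-2 + 70 + (7/6)*(-21952)) - 690) = 1/((-2 + 70 - 76832/3) - 690) = 1/(-76628/3 - 690) = 1/(-78698/3) = -3/78698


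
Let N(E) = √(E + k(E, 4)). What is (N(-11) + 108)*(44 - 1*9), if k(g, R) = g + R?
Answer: 3780 + 105*I*√2 ≈ 3780.0 + 148.49*I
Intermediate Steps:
k(g, R) = R + g
N(E) = √(4 + 2*E) (N(E) = √(E + (4 + E)) = √(4 + 2*E))
(N(-11) + 108)*(44 - 1*9) = (√(4 + 2*(-11)) + 108)*(44 - 1*9) = (√(4 - 22) + 108)*(44 - 9) = (√(-18) + 108)*35 = (3*I*√2 + 108)*35 = (108 + 3*I*√2)*35 = 3780 + 105*I*√2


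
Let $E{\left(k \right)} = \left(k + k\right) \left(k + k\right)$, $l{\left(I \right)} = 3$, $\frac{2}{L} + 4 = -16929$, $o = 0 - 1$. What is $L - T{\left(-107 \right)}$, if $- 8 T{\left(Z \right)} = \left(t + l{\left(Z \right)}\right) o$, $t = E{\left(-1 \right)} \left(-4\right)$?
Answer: $\frac{220113}{135464} \approx 1.6249$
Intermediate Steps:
$o = -1$ ($o = 0 - 1 = -1$)
$L = - \frac{2}{16933}$ ($L = \frac{2}{-4 - 16929} = \frac{2}{-16933} = 2 \left(- \frac{1}{16933}\right) = - \frac{2}{16933} \approx -0.00011811$)
$E{\left(k \right)} = 4 k^{2}$ ($E{\left(k \right)} = 2 k 2 k = 4 k^{2}$)
$t = -16$ ($t = 4 \left(-1\right)^{2} \left(-4\right) = 4 \cdot 1 \left(-4\right) = 4 \left(-4\right) = -16$)
$T{\left(Z \right)} = - \frac{13}{8}$ ($T{\left(Z \right)} = - \frac{\left(-16 + 3\right) \left(-1\right)}{8} = - \frac{\left(-13\right) \left(-1\right)}{8} = \left(- \frac{1}{8}\right) 13 = - \frac{13}{8}$)
$L - T{\left(-107 \right)} = - \frac{2}{16933} - - \frac{13}{8} = - \frac{2}{16933} + \frac{13}{8} = \frac{220113}{135464}$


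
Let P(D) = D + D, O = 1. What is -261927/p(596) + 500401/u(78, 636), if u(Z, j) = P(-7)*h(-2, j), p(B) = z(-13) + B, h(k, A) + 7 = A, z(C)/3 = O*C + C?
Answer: -2476580/4403 ≈ -562.48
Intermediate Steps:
z(C) = 6*C (z(C) = 3*(1*C + C) = 3*(C + C) = 3*(2*C) = 6*C)
h(k, A) = -7 + A
p(B) = -78 + B (p(B) = 6*(-13) + B = -78 + B)
P(D) = 2*D
u(Z, j) = 98 - 14*j (u(Z, j) = (2*(-7))*(-7 + j) = -14*(-7 + j) = 98 - 14*j)
-261927/p(596) + 500401/u(78, 636) = -261927/(-78 + 596) + 500401/(98 - 14*636) = -261927/518 + 500401/(98 - 8904) = -261927*1/518 + 500401/(-8806) = -261927/518 + 500401*(-1/8806) = -261927/518 - 500401/8806 = -2476580/4403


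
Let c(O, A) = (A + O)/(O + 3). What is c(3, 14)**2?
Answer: 289/36 ≈ 8.0278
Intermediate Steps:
c(O, A) = (A + O)/(3 + O)
c(3, 14)**2 = ((14 + 3)/(3 + 3))**2 = (17/6)**2 = 289/36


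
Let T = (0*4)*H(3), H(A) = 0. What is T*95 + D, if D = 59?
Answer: 59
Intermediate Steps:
T = 0 (T = (0*4)*0 = 0*0 = 0)
T*95 + D = 0*95 + 59 = 0 + 59 = 59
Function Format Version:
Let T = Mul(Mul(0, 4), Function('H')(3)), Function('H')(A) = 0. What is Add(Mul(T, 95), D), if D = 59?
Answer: 59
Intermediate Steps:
T = 0 (T = Mul(Mul(0, 4), 0) = Mul(0, 0) = 0)
Add(Mul(T, 95), D) = Add(Mul(0, 95), 59) = Add(0, 59) = 59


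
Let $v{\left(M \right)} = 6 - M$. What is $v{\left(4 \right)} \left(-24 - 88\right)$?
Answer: $-224$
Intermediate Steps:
$v{\left(4 \right)} \left(-24 - 88\right) = \left(6 - 4\right) \left(-24 - 88\right) = \left(6 - 4\right) \left(-112\right) = 2 \left(-112\right) = -224$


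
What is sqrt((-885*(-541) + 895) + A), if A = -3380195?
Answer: I*sqrt(2900515) ≈ 1703.1*I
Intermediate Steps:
sqrt((-885*(-541) + 895) + A) = sqrt((-885*(-541) + 895) - 3380195) = sqrt((478785 + 895) - 3380195) = sqrt(479680 - 3380195) = sqrt(-2900515) = I*sqrt(2900515)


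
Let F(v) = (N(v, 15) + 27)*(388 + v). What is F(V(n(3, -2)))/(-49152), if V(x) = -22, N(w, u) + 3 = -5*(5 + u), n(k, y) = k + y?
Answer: 1159/2048 ≈ 0.56592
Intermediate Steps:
N(w, u) = -28 - 5*u (N(w, u) = -3 - 5*(5 + u) = -3 + (-25 - 5*u) = -28 - 5*u)
F(v) = -29488 - 76*v (F(v) = ((-28 - 5*15) + 27)*(388 + v) = ((-28 - 75) + 27)*(388 + v) = (-103 + 27)*(388 + v) = -76*(388 + v) = -29488 - 76*v)
F(V(n(3, -2)))/(-49152) = (-29488 - 76*(-22))/(-49152) = (-29488 + 1672)*(-1/49152) = -27816*(-1/49152) = 1159/2048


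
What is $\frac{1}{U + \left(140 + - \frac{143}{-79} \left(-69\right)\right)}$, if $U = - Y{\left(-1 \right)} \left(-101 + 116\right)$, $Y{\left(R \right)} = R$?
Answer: $\frac{79}{2378} \approx 0.033221$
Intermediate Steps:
$U = 15$ ($U = \left(-1\right) \left(-1\right) \left(-101 + 116\right) = 1 \cdot 15 = 15$)
$\frac{1}{U + \left(140 + - \frac{143}{-79} \left(-69\right)\right)} = \frac{1}{15 + \left(140 + - \frac{143}{-79} \left(-69\right)\right)} = \frac{1}{15 + \left(140 + \left(-143\right) \left(- \frac{1}{79}\right) \left(-69\right)\right)} = \frac{1}{15 + \left(140 + \frac{143}{79} \left(-69\right)\right)} = \frac{1}{15 + \left(140 - \frac{9867}{79}\right)} = \frac{1}{15 + \frac{1193}{79}} = \frac{1}{\frac{2378}{79}} = \frac{79}{2378}$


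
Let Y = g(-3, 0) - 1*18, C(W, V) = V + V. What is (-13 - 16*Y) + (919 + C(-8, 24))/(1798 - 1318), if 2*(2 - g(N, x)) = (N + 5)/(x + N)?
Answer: 38349/160 ≈ 239.68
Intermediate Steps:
g(N, x) = 2 - (5 + N)/(2*(N + x)) (g(N, x) = 2 - (N + 5)/(2*(x + N)) = 2 - (5 + N)/(2*(N + x)))
C(W, V) = 2*V
Y = -47/3 (Y = (-5 + 3*(-3) + 4*0)/(2*(-3 + 0)) - 1*18 = (½)*(-5 - 9 + 0)/(-3) - 18 = (½)*(-⅓)*(-14) - 18 = 7/3 - 18 = -47/3 ≈ -15.667)
(-13 - 16*Y) + (919 + C(-8, 24))/(1798 - 1318) = (-13 - 16*(-47/3)) + (919 + 2*24)/(1798 - 1318) = (-13 + 752/3) + (919 + 48)/480 = 713/3 + 967*(1/480) = 713/3 + 967/480 = 38349/160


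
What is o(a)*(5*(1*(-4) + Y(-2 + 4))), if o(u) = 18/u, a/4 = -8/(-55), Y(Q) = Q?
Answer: -2475/8 ≈ -309.38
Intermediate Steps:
a = 32/55 (a = 4*(-8/(-55)) = 4*(-8*(-1/55)) = 4*(8/55) = 32/55 ≈ 0.58182)
o(a)*(5*(1*(-4) + Y(-2 + 4))) = (18/(32/55))*(5*(1*(-4) + (-2 + 4))) = (18*(55/32))*(5*(-4 + 2)) = 495*(5*(-2))/16 = (495/16)*(-10) = -2475/8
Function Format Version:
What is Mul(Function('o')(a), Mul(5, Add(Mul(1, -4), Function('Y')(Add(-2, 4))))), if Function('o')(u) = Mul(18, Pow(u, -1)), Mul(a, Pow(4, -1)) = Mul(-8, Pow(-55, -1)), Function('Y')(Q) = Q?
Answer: Rational(-2475, 8) ≈ -309.38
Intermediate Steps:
a = Rational(32, 55) (a = Mul(4, Mul(-8, Pow(-55, -1))) = Mul(4, Mul(-8, Rational(-1, 55))) = Mul(4, Rational(8, 55)) = Rational(32, 55) ≈ 0.58182)
Mul(Function('o')(a), Mul(5, Add(Mul(1, -4), Function('Y')(Add(-2, 4))))) = Mul(Mul(18, Pow(Rational(32, 55), -1)), Mul(5, Add(Mul(1, -4), Add(-2, 4)))) = Mul(Mul(18, Rational(55, 32)), Mul(5, Add(-4, 2))) = Mul(Rational(495, 16), Mul(5, -2)) = Mul(Rational(495, 16), -10) = Rational(-2475, 8)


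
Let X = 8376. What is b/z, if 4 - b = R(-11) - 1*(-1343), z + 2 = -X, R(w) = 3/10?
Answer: 227/1420 ≈ 0.15986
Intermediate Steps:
R(w) = 3/10 (R(w) = 3*(⅒) = 3/10)
z = -8378 (z = -2 - 1*8376 = -2 - 8376 = -8378)
b = -13393/10 (b = 4 - (3/10 - 1*(-1343)) = 4 - (3/10 + 1343) = 4 - 1*13433/10 = 4 - 13433/10 = -13393/10 ≈ -1339.3)
b/z = -13393/10/(-8378) = -13393/10*(-1/8378) = 227/1420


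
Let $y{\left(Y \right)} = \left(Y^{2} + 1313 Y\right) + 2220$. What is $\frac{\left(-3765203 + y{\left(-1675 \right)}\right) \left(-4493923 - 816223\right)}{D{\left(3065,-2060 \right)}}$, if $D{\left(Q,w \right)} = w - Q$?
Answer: $- \frac{16762182098418}{5125} \approx -3.2707 \cdot 10^{9}$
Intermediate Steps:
$y{\left(Y \right)} = 2220 + Y^{2} + 1313 Y$
$\frac{\left(-3765203 + y{\left(-1675 \right)}\right) \left(-4493923 - 816223\right)}{D{\left(3065,-2060 \right)}} = \frac{\left(-3765203 + \left(2220 + \left(-1675\right)^{2} + 1313 \left(-1675\right)\right)\right) \left(-4493923 - 816223\right)}{-2060 - 3065} = \frac{\left(-3765203 + \left(2220 + 2805625 - 2199275\right)\right) \left(-5310146\right)}{-2060 - 3065} = \frac{\left(-3765203 + 608570\right) \left(-5310146\right)}{-5125} = \left(-3156633\right) \left(-5310146\right) \left(- \frac{1}{5125}\right) = 16762182098418 \left(- \frac{1}{5125}\right) = - \frac{16762182098418}{5125}$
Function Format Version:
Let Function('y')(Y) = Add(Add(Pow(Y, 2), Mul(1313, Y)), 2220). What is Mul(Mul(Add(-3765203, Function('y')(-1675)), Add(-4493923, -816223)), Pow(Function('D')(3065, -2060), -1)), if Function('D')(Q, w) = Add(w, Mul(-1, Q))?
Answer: Rational(-16762182098418, 5125) ≈ -3.2707e+9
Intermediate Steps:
Function('y')(Y) = Add(2220, Pow(Y, 2), Mul(1313, Y))
Mul(Mul(Add(-3765203, Function('y')(-1675)), Add(-4493923, -816223)), Pow(Function('D')(3065, -2060), -1)) = Mul(Mul(Add(-3765203, Add(2220, Pow(-1675, 2), Mul(1313, -1675))), Add(-4493923, -816223)), Pow(Add(-2060, Mul(-1, 3065)), -1)) = Mul(Mul(Add(-3765203, Add(2220, 2805625, -2199275)), -5310146), Pow(Add(-2060, -3065), -1)) = Mul(Mul(Add(-3765203, 608570), -5310146), Pow(-5125, -1)) = Mul(Mul(-3156633, -5310146), Rational(-1, 5125)) = Mul(16762182098418, Rational(-1, 5125)) = Rational(-16762182098418, 5125)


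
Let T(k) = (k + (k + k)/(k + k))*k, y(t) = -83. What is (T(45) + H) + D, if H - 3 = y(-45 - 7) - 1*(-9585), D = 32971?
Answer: 44546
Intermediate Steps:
H = 9505 (H = 3 + (-83 - 1*(-9585)) = 3 + (-83 + 9585) = 3 + 9502 = 9505)
T(k) = k*(1 + k) (T(k) = (k + (2*k)/((2*k)))*k = (k + (2*k)*(1/(2*k)))*k = (k + 1)*k = (1 + k)*k = k*(1 + k))
(T(45) + H) + D = (45*(1 + 45) + 9505) + 32971 = (45*46 + 9505) + 32971 = (2070 + 9505) + 32971 = 11575 + 32971 = 44546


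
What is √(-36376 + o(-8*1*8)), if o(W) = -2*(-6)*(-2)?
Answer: 20*I*√91 ≈ 190.79*I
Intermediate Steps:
o(W) = -24 (o(W) = 12*(-2) = -24)
√(-36376 + o(-8*1*8)) = √(-36376 - 24) = √(-36400) = 20*I*√91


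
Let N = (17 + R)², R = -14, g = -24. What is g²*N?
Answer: 5184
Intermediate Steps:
N = 9 (N = (17 - 14)² = 3² = 9)
g²*N = (-24)²*9 = 576*9 = 5184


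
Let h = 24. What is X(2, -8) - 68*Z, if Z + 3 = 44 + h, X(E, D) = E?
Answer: -4418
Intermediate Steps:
Z = 65 (Z = -3 + (44 + 24) = -3 + 68 = 65)
X(2, -8) - 68*Z = 2 - 68*65 = 2 - 4420 = -4418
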